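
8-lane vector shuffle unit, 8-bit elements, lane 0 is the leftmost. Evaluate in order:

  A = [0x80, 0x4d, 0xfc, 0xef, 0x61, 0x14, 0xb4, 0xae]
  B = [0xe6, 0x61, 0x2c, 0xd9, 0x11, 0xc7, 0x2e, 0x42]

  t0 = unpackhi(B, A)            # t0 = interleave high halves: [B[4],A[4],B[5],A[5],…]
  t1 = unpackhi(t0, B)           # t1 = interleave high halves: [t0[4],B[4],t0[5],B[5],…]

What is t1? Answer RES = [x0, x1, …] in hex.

RES = [0x2e, 0x11, 0xb4, 0xc7, 0x42, 0x2e, 0xae, 0x42]

→ t0 |11|61|c7|14|2e|b4|42|ae|
→ t1 |2e|11|b4|c7|42|2e|ae|42|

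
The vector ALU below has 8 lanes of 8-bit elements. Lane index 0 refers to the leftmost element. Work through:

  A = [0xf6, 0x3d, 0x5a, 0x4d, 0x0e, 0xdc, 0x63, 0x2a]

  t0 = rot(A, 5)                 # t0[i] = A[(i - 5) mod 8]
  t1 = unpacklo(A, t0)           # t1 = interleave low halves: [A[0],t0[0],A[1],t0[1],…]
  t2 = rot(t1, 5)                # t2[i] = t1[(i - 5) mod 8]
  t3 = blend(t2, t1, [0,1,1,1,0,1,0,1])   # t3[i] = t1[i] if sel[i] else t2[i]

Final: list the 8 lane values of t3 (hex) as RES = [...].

  t0: 4d 0e dc 63 2a f6 3d 5a
  t1: f6 4d 3d 0e 5a dc 4d 63
  t2: 0e 5a dc 4d 63 f6 4d 3d
  t3: 0e 4d 3d 0e 63 dc 4d 63

RES = [0x0e, 0x4d, 0x3d, 0x0e, 0x63, 0xdc, 0x4d, 0x63]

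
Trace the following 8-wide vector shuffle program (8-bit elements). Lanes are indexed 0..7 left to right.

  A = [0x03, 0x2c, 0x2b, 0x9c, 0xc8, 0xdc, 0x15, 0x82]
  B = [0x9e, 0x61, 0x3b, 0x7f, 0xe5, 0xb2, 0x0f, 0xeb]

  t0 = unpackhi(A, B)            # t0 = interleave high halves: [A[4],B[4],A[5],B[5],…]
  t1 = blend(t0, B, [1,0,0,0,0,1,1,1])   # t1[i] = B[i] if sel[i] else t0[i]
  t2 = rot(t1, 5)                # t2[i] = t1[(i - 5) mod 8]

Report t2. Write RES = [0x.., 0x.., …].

RES = [ 0xb2  0x15  0xb2  0x0f  0xeb  0x9e  0xe5  0xdc ]

t0 = [0xc8, 0xe5, 0xdc, 0xb2, 0x15, 0x0f, 0x82, 0xeb]
t1 = [0x9e, 0xe5, 0xdc, 0xb2, 0x15, 0xb2, 0x0f, 0xeb]
t2 = [0xb2, 0x15, 0xb2, 0x0f, 0xeb, 0x9e, 0xe5, 0xdc]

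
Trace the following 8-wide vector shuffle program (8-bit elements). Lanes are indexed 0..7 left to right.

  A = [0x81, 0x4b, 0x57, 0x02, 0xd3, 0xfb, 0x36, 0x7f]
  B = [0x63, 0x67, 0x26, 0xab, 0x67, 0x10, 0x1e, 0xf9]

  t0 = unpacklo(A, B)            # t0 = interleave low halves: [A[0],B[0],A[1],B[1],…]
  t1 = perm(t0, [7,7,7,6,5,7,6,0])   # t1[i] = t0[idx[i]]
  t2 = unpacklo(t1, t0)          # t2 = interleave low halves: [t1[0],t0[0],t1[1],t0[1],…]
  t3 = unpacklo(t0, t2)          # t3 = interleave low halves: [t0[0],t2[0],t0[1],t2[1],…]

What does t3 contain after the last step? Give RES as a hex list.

RES = [0x81, 0xab, 0x63, 0x81, 0x4b, 0xab, 0x67, 0x63]

  t0: 81 63 4b 67 57 26 02 ab
  t1: ab ab ab 02 26 ab 02 81
  t2: ab 81 ab 63 ab 4b 02 67
  t3: 81 ab 63 81 4b ab 67 63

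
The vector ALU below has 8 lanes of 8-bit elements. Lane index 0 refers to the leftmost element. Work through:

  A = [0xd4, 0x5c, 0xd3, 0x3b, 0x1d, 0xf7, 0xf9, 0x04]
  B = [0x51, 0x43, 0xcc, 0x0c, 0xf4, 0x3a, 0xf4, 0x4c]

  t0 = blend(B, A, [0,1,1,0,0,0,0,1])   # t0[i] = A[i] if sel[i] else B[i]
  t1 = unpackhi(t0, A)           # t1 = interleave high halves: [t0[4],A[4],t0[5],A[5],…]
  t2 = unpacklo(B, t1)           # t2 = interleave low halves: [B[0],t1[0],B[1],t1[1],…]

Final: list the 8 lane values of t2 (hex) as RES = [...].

→ t0 |51|5c|d3|0c|f4|3a|f4|04|
→ t1 |f4|1d|3a|f7|f4|f9|04|04|
→ t2 |51|f4|43|1d|cc|3a|0c|f7|

RES = [ 0x51  0xf4  0x43  0x1d  0xcc  0x3a  0x0c  0xf7 ]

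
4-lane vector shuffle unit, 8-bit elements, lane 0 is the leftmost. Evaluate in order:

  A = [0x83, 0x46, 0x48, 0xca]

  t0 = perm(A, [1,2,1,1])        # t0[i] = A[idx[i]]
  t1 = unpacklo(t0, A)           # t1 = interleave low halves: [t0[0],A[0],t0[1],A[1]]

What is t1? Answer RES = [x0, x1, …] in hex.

t0 = [0x46, 0x48, 0x46, 0x46]
t1 = [0x46, 0x83, 0x48, 0x46]

RES = [0x46, 0x83, 0x48, 0x46]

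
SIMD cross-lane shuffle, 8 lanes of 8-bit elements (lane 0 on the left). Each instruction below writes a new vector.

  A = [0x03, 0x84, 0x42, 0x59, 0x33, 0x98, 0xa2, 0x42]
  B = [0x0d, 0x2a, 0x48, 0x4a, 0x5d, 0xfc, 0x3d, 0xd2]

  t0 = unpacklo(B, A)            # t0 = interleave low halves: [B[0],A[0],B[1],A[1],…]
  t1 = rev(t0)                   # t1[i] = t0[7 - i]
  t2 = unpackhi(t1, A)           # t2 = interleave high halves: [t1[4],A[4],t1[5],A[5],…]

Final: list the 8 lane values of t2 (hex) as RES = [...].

RES = [ 0x84  0x33  0x2a  0x98  0x03  0xa2  0x0d  0x42 ]

  t0: 0d 03 2a 84 48 42 4a 59
  t1: 59 4a 42 48 84 2a 03 0d
  t2: 84 33 2a 98 03 a2 0d 42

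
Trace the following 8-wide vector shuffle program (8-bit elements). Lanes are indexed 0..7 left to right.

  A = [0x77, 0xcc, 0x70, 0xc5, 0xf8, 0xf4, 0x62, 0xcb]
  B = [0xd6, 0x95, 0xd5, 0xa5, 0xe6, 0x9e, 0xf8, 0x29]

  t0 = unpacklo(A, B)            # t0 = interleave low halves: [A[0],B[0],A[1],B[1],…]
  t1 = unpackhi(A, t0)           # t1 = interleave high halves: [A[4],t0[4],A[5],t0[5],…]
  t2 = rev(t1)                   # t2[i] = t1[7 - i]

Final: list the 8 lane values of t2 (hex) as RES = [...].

RES = [ 0xa5  0xcb  0xc5  0x62  0xd5  0xf4  0x70  0xf8 ]

→ t0 |77|d6|cc|95|70|d5|c5|a5|
→ t1 |f8|70|f4|d5|62|c5|cb|a5|
→ t2 |a5|cb|c5|62|d5|f4|70|f8|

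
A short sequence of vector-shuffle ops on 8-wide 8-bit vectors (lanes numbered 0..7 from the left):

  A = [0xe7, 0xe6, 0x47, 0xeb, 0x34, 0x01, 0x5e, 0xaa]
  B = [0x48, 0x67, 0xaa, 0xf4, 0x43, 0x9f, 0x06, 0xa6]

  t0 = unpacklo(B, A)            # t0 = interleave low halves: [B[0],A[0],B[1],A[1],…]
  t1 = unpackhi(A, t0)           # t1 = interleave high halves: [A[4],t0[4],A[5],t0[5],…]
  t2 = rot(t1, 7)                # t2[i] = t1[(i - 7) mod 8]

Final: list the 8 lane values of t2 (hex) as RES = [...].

→ t0 |48|e7|67|e6|aa|47|f4|eb|
→ t1 |34|aa|01|47|5e|f4|aa|eb|
→ t2 |aa|01|47|5e|f4|aa|eb|34|

RES = [ 0xaa  0x01  0x47  0x5e  0xf4  0xaa  0xeb  0x34 ]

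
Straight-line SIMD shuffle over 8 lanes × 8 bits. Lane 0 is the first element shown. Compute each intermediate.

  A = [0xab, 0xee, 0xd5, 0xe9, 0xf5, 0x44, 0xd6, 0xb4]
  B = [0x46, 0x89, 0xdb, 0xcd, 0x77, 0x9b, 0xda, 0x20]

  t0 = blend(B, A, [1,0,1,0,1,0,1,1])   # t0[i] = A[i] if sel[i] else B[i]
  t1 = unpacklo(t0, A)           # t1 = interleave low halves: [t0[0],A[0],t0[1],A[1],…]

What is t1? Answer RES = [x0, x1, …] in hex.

  t0: ab 89 d5 cd f5 9b d6 b4
  t1: ab ab 89 ee d5 d5 cd e9

RES = [0xab, 0xab, 0x89, 0xee, 0xd5, 0xd5, 0xcd, 0xe9]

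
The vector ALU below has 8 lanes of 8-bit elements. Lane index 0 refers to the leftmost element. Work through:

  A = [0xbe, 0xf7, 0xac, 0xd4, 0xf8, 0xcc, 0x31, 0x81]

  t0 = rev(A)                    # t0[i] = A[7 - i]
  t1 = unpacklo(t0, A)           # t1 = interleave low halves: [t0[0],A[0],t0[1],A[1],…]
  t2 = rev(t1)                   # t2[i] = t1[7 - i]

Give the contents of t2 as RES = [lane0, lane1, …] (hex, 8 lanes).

t0 = [0x81, 0x31, 0xcc, 0xf8, 0xd4, 0xac, 0xf7, 0xbe]
t1 = [0x81, 0xbe, 0x31, 0xf7, 0xcc, 0xac, 0xf8, 0xd4]
t2 = [0xd4, 0xf8, 0xac, 0xcc, 0xf7, 0x31, 0xbe, 0x81]

RES = [ 0xd4  0xf8  0xac  0xcc  0xf7  0x31  0xbe  0x81 ]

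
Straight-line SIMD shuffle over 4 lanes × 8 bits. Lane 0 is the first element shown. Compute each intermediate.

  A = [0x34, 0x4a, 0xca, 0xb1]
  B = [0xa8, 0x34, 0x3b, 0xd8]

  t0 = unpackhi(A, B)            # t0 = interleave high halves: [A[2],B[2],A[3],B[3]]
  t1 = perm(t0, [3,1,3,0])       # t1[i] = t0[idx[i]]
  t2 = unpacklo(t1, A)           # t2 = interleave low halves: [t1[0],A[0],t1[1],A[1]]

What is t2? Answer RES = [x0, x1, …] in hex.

t0 = [0xca, 0x3b, 0xb1, 0xd8]
t1 = [0xd8, 0x3b, 0xd8, 0xca]
t2 = [0xd8, 0x34, 0x3b, 0x4a]

RES = [0xd8, 0x34, 0x3b, 0x4a]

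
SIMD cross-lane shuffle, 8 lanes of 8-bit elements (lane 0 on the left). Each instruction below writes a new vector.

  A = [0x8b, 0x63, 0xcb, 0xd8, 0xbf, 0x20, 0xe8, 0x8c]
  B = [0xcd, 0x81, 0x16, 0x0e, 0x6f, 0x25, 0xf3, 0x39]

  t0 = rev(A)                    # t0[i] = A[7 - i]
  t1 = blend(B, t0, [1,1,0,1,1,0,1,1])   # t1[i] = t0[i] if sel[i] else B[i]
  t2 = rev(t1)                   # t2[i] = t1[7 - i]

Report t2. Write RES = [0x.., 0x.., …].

  t0: 8c e8 20 bf d8 cb 63 8b
  t1: 8c e8 16 bf d8 25 63 8b
  t2: 8b 63 25 d8 bf 16 e8 8c

RES = [0x8b, 0x63, 0x25, 0xd8, 0xbf, 0x16, 0xe8, 0x8c]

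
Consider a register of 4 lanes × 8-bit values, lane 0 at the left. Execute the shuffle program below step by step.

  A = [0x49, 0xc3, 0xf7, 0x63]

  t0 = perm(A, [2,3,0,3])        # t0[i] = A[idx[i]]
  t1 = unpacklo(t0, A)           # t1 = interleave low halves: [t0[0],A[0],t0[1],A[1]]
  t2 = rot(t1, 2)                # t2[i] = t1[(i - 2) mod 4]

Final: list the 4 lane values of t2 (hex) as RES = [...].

  t0: f7 63 49 63
  t1: f7 49 63 c3
  t2: 63 c3 f7 49

RES = [ 0x63  0xc3  0xf7  0x49 ]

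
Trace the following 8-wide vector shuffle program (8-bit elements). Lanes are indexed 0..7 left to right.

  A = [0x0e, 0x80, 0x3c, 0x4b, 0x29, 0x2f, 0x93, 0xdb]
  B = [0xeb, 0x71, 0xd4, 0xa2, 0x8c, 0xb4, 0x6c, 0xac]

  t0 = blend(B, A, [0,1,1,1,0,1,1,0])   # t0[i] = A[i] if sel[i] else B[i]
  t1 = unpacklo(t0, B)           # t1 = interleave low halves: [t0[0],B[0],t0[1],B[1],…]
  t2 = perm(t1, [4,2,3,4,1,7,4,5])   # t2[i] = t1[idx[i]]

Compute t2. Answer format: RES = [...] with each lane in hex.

  t0: eb 80 3c 4b 8c 2f 93 ac
  t1: eb eb 80 71 3c d4 4b a2
  t2: 3c 80 71 3c eb a2 3c d4

RES = [0x3c, 0x80, 0x71, 0x3c, 0xeb, 0xa2, 0x3c, 0xd4]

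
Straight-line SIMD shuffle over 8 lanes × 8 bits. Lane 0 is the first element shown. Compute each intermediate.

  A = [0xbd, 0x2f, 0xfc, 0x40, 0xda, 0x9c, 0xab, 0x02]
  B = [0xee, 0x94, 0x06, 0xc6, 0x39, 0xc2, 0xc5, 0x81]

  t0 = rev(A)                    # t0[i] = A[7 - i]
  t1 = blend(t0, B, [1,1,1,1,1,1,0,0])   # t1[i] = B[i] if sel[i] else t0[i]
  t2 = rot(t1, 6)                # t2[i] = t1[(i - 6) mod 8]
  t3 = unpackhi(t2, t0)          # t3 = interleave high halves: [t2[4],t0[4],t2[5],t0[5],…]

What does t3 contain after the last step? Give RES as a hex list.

RES = [0x2f, 0x40, 0xbd, 0xfc, 0xee, 0x2f, 0x94, 0xbd]

t0 = [0x02, 0xab, 0x9c, 0xda, 0x40, 0xfc, 0x2f, 0xbd]
t1 = [0xee, 0x94, 0x06, 0xc6, 0x39, 0xc2, 0x2f, 0xbd]
t2 = [0x06, 0xc6, 0x39, 0xc2, 0x2f, 0xbd, 0xee, 0x94]
t3 = [0x2f, 0x40, 0xbd, 0xfc, 0xee, 0x2f, 0x94, 0xbd]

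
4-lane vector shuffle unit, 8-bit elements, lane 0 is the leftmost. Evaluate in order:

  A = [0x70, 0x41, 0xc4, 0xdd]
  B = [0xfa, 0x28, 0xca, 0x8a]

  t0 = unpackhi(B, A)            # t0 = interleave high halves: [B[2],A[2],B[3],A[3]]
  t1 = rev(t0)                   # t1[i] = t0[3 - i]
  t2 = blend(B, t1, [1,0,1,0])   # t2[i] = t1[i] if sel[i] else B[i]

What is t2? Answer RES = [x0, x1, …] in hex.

RES = [ 0xdd  0x28  0xc4  0x8a ]

  t0: ca c4 8a dd
  t1: dd 8a c4 ca
  t2: dd 28 c4 8a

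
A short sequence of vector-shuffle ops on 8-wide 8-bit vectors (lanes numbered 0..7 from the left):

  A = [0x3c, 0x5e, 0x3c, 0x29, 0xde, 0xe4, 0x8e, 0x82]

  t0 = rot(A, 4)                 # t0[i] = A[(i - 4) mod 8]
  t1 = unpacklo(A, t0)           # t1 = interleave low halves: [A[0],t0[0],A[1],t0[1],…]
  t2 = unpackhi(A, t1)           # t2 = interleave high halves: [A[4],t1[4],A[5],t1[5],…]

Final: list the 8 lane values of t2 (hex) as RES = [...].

RES = [ 0xde  0x3c  0xe4  0x8e  0x8e  0x29  0x82  0x82 ]

→ t0 |de|e4|8e|82|3c|5e|3c|29|
→ t1 |3c|de|5e|e4|3c|8e|29|82|
→ t2 |de|3c|e4|8e|8e|29|82|82|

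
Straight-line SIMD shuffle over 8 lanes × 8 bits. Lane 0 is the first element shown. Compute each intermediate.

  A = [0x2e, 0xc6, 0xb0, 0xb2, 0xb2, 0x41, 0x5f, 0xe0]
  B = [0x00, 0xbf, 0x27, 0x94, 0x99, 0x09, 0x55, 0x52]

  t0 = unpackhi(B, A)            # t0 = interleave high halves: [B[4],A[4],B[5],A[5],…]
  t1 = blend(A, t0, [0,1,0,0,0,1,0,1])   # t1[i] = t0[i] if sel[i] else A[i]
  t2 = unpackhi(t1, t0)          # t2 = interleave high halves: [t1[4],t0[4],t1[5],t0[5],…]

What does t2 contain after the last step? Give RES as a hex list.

  t0: 99 b2 09 41 55 5f 52 e0
  t1: 2e b2 b0 b2 b2 5f 5f e0
  t2: b2 55 5f 5f 5f 52 e0 e0

RES = [ 0xb2  0x55  0x5f  0x5f  0x5f  0x52  0xe0  0xe0 ]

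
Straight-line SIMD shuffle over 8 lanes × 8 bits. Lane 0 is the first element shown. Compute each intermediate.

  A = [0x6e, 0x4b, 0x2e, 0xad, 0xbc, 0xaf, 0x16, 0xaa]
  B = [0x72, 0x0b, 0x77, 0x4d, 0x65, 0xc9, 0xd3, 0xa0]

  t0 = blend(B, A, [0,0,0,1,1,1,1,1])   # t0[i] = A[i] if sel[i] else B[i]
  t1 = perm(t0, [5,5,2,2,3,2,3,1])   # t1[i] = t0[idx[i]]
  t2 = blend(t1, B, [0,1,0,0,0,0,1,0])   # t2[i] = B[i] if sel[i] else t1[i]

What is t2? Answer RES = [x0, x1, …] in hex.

RES = [ 0xaf  0x0b  0x77  0x77  0xad  0x77  0xd3  0x0b ]

  t0: 72 0b 77 ad bc af 16 aa
  t1: af af 77 77 ad 77 ad 0b
  t2: af 0b 77 77 ad 77 d3 0b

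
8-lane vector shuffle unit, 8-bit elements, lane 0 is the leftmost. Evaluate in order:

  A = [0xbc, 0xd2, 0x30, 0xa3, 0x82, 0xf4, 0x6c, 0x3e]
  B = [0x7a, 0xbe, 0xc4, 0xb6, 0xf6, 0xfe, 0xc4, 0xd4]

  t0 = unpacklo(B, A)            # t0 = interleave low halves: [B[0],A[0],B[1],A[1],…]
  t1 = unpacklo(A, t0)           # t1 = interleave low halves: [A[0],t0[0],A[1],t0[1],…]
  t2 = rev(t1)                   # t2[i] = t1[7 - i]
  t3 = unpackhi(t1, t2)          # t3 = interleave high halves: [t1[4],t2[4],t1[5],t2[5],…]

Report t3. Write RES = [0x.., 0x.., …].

→ t0 |7a|bc|be|d2|c4|30|b6|a3|
→ t1 |bc|7a|d2|bc|30|be|a3|d2|
→ t2 |d2|a3|be|30|bc|d2|7a|bc|
→ t3 |30|bc|be|d2|a3|7a|d2|bc|

RES = [ 0x30  0xbc  0xbe  0xd2  0xa3  0x7a  0xd2  0xbc ]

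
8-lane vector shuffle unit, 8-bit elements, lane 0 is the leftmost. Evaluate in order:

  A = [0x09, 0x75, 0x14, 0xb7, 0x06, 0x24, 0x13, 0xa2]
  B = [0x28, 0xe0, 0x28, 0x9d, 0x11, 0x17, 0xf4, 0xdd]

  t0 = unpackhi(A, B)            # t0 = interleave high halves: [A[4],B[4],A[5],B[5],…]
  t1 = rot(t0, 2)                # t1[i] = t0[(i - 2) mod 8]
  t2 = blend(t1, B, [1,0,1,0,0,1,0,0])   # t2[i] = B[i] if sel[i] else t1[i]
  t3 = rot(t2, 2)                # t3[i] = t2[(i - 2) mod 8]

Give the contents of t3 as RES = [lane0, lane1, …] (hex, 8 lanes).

RES = [0x13, 0xf4, 0x28, 0xdd, 0x28, 0x11, 0x24, 0x17]

  t0: 06 11 24 17 13 f4 a2 dd
  t1: a2 dd 06 11 24 17 13 f4
  t2: 28 dd 28 11 24 17 13 f4
  t3: 13 f4 28 dd 28 11 24 17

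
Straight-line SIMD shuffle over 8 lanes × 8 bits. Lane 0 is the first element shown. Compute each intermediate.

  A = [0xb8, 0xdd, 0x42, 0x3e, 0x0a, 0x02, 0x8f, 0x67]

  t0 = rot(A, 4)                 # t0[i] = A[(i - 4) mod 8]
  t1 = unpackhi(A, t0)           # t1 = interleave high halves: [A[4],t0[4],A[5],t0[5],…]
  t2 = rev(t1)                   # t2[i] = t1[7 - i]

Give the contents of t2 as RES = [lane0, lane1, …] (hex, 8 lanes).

RES = [ 0x3e  0x67  0x42  0x8f  0xdd  0x02  0xb8  0x0a ]

  t0: 0a 02 8f 67 b8 dd 42 3e
  t1: 0a b8 02 dd 8f 42 67 3e
  t2: 3e 67 42 8f dd 02 b8 0a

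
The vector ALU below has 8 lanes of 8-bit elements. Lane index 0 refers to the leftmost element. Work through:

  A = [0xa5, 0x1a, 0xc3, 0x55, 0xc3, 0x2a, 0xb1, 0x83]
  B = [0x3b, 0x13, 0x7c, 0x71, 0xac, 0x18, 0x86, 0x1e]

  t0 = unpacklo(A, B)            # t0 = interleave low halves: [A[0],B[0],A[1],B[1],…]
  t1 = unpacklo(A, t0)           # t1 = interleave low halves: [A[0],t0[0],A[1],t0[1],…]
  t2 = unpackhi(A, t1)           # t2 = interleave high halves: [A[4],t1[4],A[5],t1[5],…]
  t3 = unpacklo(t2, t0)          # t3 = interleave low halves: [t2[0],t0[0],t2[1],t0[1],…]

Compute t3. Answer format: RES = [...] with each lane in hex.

RES = [0xc3, 0xa5, 0xc3, 0x3b, 0x2a, 0x1a, 0x1a, 0x13]

  t0: a5 3b 1a 13 c3 7c 55 71
  t1: a5 a5 1a 3b c3 1a 55 13
  t2: c3 c3 2a 1a b1 55 83 13
  t3: c3 a5 c3 3b 2a 1a 1a 13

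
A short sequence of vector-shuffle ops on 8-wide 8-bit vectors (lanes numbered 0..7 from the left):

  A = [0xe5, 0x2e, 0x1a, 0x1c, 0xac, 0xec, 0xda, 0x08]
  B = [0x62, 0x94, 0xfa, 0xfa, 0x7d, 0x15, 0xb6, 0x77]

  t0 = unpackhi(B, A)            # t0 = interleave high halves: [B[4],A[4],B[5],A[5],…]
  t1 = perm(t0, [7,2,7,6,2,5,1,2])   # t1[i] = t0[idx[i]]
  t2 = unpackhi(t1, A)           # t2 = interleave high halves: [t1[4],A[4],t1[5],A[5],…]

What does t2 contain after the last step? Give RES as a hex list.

t0 = [0x7d, 0xac, 0x15, 0xec, 0xb6, 0xda, 0x77, 0x08]
t1 = [0x08, 0x15, 0x08, 0x77, 0x15, 0xda, 0xac, 0x15]
t2 = [0x15, 0xac, 0xda, 0xec, 0xac, 0xda, 0x15, 0x08]

RES = [ 0x15  0xac  0xda  0xec  0xac  0xda  0x15  0x08 ]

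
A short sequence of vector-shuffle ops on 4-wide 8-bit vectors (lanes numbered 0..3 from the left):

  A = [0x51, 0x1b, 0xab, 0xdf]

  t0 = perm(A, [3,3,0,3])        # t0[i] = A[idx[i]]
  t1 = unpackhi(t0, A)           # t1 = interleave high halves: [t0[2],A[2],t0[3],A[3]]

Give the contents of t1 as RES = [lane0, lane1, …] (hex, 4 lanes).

RES = [0x51, 0xab, 0xdf, 0xdf]

t0 = [0xdf, 0xdf, 0x51, 0xdf]
t1 = [0x51, 0xab, 0xdf, 0xdf]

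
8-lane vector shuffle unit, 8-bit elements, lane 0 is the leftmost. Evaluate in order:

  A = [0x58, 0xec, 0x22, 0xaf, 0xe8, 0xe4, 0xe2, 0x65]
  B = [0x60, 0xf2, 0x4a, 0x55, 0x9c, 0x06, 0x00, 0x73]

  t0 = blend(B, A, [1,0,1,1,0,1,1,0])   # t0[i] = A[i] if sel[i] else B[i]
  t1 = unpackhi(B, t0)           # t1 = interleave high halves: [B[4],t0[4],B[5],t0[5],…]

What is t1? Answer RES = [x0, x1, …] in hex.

RES = [ 0x9c  0x9c  0x06  0xe4  0x00  0xe2  0x73  0x73 ]

t0 = [0x58, 0xf2, 0x22, 0xaf, 0x9c, 0xe4, 0xe2, 0x73]
t1 = [0x9c, 0x9c, 0x06, 0xe4, 0x00, 0xe2, 0x73, 0x73]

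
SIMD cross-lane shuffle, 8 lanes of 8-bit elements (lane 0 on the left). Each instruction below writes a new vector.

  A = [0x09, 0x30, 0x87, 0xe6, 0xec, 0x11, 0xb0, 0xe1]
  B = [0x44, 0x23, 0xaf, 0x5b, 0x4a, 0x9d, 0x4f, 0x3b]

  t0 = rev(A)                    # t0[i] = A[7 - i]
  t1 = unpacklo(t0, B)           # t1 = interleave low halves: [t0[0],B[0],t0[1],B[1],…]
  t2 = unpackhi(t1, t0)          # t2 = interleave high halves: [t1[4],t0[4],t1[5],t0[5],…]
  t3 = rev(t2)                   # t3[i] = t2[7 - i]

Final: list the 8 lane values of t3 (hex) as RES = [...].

  t0: e1 b0 11 ec e6 87 30 09
  t1: e1 44 b0 23 11 af ec 5b
  t2: 11 e6 af 87 ec 30 5b 09
  t3: 09 5b 30 ec 87 af e6 11

RES = [ 0x09  0x5b  0x30  0xec  0x87  0xaf  0xe6  0x11 ]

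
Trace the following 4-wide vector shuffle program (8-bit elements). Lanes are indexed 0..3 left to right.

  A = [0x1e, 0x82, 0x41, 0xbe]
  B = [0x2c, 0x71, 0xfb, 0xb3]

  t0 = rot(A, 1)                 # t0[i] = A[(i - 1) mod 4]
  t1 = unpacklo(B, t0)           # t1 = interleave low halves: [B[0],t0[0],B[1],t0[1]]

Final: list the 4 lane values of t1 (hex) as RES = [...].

RES = [0x2c, 0xbe, 0x71, 0x1e]

→ t0 |be|1e|82|41|
→ t1 |2c|be|71|1e|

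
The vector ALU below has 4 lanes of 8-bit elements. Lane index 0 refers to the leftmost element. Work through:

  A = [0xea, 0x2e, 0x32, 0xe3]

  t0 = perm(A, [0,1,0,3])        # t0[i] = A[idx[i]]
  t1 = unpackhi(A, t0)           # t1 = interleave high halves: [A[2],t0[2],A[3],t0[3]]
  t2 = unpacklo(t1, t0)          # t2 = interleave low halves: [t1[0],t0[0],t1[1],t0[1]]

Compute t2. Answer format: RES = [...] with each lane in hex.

→ t0 |ea|2e|ea|e3|
→ t1 |32|ea|e3|e3|
→ t2 |32|ea|ea|2e|

RES = [ 0x32  0xea  0xea  0x2e ]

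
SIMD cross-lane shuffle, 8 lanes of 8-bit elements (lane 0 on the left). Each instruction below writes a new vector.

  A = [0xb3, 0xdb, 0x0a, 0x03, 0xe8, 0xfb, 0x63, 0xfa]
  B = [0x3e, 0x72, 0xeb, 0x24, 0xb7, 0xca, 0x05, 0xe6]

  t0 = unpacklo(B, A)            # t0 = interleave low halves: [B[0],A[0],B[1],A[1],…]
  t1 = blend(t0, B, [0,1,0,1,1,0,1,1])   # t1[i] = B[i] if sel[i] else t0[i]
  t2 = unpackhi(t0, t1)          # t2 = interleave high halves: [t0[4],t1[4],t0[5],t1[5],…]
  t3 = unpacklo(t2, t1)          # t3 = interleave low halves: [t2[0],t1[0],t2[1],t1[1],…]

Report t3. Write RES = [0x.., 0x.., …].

RES = [ 0xeb  0x3e  0xb7  0x72  0x0a  0x72  0x0a  0x24 ]

→ t0 |3e|b3|72|db|eb|0a|24|03|
→ t1 |3e|72|72|24|b7|0a|05|e6|
→ t2 |eb|b7|0a|0a|24|05|03|e6|
→ t3 |eb|3e|b7|72|0a|72|0a|24|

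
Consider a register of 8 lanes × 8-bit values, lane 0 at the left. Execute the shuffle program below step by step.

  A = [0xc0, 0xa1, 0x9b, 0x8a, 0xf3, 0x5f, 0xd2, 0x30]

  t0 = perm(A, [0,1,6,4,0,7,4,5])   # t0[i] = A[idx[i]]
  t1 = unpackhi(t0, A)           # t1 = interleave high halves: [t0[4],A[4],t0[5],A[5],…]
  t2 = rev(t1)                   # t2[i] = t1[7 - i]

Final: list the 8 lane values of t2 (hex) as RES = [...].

RES = [0x30, 0x5f, 0xd2, 0xf3, 0x5f, 0x30, 0xf3, 0xc0]

→ t0 |c0|a1|d2|f3|c0|30|f3|5f|
→ t1 |c0|f3|30|5f|f3|d2|5f|30|
→ t2 |30|5f|d2|f3|5f|30|f3|c0|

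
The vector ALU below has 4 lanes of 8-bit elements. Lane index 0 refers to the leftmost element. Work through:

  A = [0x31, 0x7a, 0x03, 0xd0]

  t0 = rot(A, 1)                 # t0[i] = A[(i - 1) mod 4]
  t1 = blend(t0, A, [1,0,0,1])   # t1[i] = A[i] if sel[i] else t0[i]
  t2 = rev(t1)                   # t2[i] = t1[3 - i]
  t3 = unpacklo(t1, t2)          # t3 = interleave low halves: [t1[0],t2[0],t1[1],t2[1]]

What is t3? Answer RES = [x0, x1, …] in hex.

RES = [0x31, 0xd0, 0x31, 0x7a]

  t0: d0 31 7a 03
  t1: 31 31 7a d0
  t2: d0 7a 31 31
  t3: 31 d0 31 7a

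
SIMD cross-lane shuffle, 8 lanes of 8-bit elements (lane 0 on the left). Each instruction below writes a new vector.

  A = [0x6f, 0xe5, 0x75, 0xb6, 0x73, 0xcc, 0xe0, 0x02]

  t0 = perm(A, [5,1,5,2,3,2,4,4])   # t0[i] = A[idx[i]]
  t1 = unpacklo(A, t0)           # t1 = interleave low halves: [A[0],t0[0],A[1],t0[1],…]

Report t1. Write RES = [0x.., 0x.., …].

RES = [0x6f, 0xcc, 0xe5, 0xe5, 0x75, 0xcc, 0xb6, 0x75]

  t0: cc e5 cc 75 b6 75 73 73
  t1: 6f cc e5 e5 75 cc b6 75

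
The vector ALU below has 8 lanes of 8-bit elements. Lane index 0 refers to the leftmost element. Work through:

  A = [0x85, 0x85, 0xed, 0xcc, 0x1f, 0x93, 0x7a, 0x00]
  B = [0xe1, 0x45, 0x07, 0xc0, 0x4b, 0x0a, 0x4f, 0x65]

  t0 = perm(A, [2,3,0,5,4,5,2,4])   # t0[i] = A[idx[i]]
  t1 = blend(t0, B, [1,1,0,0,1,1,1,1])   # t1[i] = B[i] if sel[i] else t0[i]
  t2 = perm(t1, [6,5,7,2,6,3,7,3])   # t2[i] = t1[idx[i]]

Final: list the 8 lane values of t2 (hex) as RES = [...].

RES = [ 0x4f  0x0a  0x65  0x85  0x4f  0x93  0x65  0x93 ]

t0 = [0xed, 0xcc, 0x85, 0x93, 0x1f, 0x93, 0xed, 0x1f]
t1 = [0xe1, 0x45, 0x85, 0x93, 0x4b, 0x0a, 0x4f, 0x65]
t2 = [0x4f, 0x0a, 0x65, 0x85, 0x4f, 0x93, 0x65, 0x93]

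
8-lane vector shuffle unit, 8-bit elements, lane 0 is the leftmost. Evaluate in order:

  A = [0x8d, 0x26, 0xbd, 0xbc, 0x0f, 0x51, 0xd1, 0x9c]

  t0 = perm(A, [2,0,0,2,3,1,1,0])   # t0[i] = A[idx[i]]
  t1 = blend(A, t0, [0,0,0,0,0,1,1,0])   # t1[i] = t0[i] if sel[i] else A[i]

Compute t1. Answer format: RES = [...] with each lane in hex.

  t0: bd 8d 8d bd bc 26 26 8d
  t1: 8d 26 bd bc 0f 26 26 9c

RES = [0x8d, 0x26, 0xbd, 0xbc, 0x0f, 0x26, 0x26, 0x9c]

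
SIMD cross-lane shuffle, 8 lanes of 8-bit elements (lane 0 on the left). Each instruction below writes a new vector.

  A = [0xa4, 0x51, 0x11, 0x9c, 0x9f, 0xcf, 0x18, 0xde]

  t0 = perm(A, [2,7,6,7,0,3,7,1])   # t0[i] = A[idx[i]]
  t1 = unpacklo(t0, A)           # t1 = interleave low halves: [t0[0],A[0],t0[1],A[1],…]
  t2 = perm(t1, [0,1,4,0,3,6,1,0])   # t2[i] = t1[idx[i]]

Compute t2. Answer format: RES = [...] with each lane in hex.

RES = [0x11, 0xa4, 0x18, 0x11, 0x51, 0xde, 0xa4, 0x11]

→ t0 |11|de|18|de|a4|9c|de|51|
→ t1 |11|a4|de|51|18|11|de|9c|
→ t2 |11|a4|18|11|51|de|a4|11|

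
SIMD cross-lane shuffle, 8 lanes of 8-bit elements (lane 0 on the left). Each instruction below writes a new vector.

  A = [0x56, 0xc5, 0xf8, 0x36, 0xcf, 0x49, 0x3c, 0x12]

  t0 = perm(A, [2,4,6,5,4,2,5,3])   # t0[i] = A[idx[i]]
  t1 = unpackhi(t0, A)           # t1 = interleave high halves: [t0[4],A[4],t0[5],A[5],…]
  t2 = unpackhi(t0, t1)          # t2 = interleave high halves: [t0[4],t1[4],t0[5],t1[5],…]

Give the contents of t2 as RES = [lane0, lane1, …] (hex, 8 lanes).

RES = [ 0xcf  0x49  0xf8  0x3c  0x49  0x36  0x36  0x12 ]

→ t0 |f8|cf|3c|49|cf|f8|49|36|
→ t1 |cf|cf|f8|49|49|3c|36|12|
→ t2 |cf|49|f8|3c|49|36|36|12|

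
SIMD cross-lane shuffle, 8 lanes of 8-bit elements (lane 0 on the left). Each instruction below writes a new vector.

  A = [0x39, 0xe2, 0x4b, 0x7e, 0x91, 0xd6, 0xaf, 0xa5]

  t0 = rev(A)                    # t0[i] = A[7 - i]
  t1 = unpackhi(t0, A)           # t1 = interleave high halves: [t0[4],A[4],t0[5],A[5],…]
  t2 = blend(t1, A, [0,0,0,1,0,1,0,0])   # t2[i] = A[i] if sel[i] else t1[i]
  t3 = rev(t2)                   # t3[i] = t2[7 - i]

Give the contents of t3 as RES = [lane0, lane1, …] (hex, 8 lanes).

  t0: a5 af d6 91 7e 4b e2 39
  t1: 7e 91 4b d6 e2 af 39 a5
  t2: 7e 91 4b 7e e2 d6 39 a5
  t3: a5 39 d6 e2 7e 4b 91 7e

RES = [0xa5, 0x39, 0xd6, 0xe2, 0x7e, 0x4b, 0x91, 0x7e]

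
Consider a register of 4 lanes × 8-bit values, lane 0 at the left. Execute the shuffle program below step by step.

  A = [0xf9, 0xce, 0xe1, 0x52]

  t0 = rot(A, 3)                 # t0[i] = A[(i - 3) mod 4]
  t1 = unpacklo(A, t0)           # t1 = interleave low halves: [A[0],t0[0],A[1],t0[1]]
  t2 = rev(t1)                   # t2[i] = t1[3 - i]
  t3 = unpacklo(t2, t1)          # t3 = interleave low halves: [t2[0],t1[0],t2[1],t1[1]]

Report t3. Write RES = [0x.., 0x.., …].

RES = [0xe1, 0xf9, 0xce, 0xce]

→ t0 |ce|e1|52|f9|
→ t1 |f9|ce|ce|e1|
→ t2 |e1|ce|ce|f9|
→ t3 |e1|f9|ce|ce|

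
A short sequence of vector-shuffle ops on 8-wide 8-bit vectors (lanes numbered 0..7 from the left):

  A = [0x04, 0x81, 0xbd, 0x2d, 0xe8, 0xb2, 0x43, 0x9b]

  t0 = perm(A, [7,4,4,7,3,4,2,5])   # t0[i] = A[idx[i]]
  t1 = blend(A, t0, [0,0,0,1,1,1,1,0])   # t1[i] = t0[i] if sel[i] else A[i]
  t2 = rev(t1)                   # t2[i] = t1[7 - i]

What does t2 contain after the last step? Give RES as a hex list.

  t0: 9b e8 e8 9b 2d e8 bd b2
  t1: 04 81 bd 9b 2d e8 bd 9b
  t2: 9b bd e8 2d 9b bd 81 04

RES = [ 0x9b  0xbd  0xe8  0x2d  0x9b  0xbd  0x81  0x04 ]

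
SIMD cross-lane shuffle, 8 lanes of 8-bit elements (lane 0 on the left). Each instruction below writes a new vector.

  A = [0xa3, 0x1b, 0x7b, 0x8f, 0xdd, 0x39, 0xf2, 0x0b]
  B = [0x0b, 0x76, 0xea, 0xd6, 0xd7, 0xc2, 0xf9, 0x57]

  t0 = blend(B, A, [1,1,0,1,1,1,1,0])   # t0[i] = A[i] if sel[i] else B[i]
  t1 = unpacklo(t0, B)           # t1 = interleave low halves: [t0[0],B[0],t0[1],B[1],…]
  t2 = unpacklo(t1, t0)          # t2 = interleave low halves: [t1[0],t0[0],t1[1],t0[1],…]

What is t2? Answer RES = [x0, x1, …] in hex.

→ t0 |a3|1b|ea|8f|dd|39|f2|57|
→ t1 |a3|0b|1b|76|ea|ea|8f|d6|
→ t2 |a3|a3|0b|1b|1b|ea|76|8f|

RES = [0xa3, 0xa3, 0x0b, 0x1b, 0x1b, 0xea, 0x76, 0x8f]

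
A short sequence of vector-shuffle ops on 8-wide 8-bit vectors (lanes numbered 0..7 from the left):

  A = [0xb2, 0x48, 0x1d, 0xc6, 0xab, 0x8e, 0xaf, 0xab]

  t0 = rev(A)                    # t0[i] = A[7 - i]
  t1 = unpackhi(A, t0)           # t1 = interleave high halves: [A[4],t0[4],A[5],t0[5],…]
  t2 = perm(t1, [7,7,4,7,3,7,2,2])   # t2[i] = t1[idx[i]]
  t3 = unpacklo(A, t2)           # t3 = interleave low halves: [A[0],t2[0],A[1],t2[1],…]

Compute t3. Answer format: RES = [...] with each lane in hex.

RES = [0xb2, 0xb2, 0x48, 0xb2, 0x1d, 0xaf, 0xc6, 0xb2]

t0 = [0xab, 0xaf, 0x8e, 0xab, 0xc6, 0x1d, 0x48, 0xb2]
t1 = [0xab, 0xc6, 0x8e, 0x1d, 0xaf, 0x48, 0xab, 0xb2]
t2 = [0xb2, 0xb2, 0xaf, 0xb2, 0x1d, 0xb2, 0x8e, 0x8e]
t3 = [0xb2, 0xb2, 0x48, 0xb2, 0x1d, 0xaf, 0xc6, 0xb2]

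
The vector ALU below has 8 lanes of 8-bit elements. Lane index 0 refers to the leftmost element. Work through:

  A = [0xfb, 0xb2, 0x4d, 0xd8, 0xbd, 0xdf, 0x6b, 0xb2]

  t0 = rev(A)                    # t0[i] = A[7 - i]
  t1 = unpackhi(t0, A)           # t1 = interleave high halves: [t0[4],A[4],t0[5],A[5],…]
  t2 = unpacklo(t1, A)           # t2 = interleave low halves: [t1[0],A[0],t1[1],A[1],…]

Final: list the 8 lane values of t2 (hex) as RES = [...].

RES = [0xd8, 0xfb, 0xbd, 0xb2, 0x4d, 0x4d, 0xdf, 0xd8]

t0 = [0xb2, 0x6b, 0xdf, 0xbd, 0xd8, 0x4d, 0xb2, 0xfb]
t1 = [0xd8, 0xbd, 0x4d, 0xdf, 0xb2, 0x6b, 0xfb, 0xb2]
t2 = [0xd8, 0xfb, 0xbd, 0xb2, 0x4d, 0x4d, 0xdf, 0xd8]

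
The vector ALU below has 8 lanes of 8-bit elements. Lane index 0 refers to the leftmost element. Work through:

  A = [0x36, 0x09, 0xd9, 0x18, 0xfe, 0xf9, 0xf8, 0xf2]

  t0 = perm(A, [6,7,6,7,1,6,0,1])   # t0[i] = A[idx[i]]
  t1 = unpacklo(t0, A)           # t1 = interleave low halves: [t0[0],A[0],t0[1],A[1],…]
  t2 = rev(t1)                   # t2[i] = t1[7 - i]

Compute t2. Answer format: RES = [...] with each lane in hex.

RES = [ 0x18  0xf2  0xd9  0xf8  0x09  0xf2  0x36  0xf8 ]

  t0: f8 f2 f8 f2 09 f8 36 09
  t1: f8 36 f2 09 f8 d9 f2 18
  t2: 18 f2 d9 f8 09 f2 36 f8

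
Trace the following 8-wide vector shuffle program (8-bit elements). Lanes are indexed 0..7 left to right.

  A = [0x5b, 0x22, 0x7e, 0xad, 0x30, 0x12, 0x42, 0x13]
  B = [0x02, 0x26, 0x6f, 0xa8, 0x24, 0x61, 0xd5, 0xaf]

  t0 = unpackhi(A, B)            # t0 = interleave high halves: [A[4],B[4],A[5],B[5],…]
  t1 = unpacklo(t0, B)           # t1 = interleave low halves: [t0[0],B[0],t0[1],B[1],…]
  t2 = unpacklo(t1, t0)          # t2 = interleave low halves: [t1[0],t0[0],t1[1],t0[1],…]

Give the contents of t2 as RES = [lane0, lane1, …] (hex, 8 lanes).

  t0: 30 24 12 61 42 d5 13 af
  t1: 30 02 24 26 12 6f 61 a8
  t2: 30 30 02 24 24 12 26 61

RES = [ 0x30  0x30  0x02  0x24  0x24  0x12  0x26  0x61 ]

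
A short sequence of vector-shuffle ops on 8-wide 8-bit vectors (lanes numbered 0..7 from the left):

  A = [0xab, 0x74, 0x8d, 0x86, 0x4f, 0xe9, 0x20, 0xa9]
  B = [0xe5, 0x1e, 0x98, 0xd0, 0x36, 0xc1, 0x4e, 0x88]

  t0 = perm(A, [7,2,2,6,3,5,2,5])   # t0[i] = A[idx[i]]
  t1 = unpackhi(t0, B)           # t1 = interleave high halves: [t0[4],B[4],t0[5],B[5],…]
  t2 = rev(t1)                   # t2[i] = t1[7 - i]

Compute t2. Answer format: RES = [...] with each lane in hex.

RES = [ 0x88  0xe9  0x4e  0x8d  0xc1  0xe9  0x36  0x86 ]

→ t0 |a9|8d|8d|20|86|e9|8d|e9|
→ t1 |86|36|e9|c1|8d|4e|e9|88|
→ t2 |88|e9|4e|8d|c1|e9|36|86|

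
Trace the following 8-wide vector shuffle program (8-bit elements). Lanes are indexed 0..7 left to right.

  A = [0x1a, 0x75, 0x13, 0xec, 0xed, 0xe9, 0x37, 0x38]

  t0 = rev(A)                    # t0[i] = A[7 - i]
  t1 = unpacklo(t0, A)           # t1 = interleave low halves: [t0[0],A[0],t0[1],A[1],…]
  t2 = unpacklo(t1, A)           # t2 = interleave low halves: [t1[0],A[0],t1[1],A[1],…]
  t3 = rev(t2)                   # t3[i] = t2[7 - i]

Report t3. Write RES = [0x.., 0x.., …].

  t0: 38 37 e9 ed ec 13 75 1a
  t1: 38 1a 37 75 e9 13 ed ec
  t2: 38 1a 1a 75 37 13 75 ec
  t3: ec 75 13 37 75 1a 1a 38

RES = [ 0xec  0x75  0x13  0x37  0x75  0x1a  0x1a  0x38 ]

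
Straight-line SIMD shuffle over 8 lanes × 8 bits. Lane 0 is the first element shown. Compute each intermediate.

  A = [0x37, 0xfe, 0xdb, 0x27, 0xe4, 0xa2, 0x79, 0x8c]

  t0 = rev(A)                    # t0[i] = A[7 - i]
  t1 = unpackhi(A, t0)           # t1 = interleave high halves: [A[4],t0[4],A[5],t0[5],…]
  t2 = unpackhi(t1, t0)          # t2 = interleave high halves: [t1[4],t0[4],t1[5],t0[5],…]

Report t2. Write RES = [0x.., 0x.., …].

RES = [ 0x79  0x27  0xfe  0xdb  0x8c  0xfe  0x37  0x37 ]

t0 = [0x8c, 0x79, 0xa2, 0xe4, 0x27, 0xdb, 0xfe, 0x37]
t1 = [0xe4, 0x27, 0xa2, 0xdb, 0x79, 0xfe, 0x8c, 0x37]
t2 = [0x79, 0x27, 0xfe, 0xdb, 0x8c, 0xfe, 0x37, 0x37]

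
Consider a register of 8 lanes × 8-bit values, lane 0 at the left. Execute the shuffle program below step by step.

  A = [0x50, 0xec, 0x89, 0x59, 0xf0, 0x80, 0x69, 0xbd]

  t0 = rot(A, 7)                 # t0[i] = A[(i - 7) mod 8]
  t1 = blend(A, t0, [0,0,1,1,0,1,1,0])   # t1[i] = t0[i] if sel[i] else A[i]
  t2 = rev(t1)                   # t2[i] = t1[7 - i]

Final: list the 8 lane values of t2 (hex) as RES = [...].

RES = [0xbd, 0xbd, 0x69, 0xf0, 0xf0, 0x59, 0xec, 0x50]

  t0: ec 89 59 f0 80 69 bd 50
  t1: 50 ec 59 f0 f0 69 bd bd
  t2: bd bd 69 f0 f0 59 ec 50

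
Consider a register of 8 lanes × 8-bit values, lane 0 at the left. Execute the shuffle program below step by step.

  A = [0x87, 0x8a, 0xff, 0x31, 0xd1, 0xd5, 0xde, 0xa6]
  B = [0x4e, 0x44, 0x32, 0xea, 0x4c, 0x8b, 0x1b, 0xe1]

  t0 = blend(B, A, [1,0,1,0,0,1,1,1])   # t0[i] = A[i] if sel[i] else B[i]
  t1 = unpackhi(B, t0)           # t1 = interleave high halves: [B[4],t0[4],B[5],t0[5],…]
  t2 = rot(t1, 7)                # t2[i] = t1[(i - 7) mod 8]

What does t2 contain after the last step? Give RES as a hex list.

RES = [0x4c, 0x8b, 0xd5, 0x1b, 0xde, 0xe1, 0xa6, 0x4c]

  t0: 87 44 ff ea 4c d5 de a6
  t1: 4c 4c 8b d5 1b de e1 a6
  t2: 4c 8b d5 1b de e1 a6 4c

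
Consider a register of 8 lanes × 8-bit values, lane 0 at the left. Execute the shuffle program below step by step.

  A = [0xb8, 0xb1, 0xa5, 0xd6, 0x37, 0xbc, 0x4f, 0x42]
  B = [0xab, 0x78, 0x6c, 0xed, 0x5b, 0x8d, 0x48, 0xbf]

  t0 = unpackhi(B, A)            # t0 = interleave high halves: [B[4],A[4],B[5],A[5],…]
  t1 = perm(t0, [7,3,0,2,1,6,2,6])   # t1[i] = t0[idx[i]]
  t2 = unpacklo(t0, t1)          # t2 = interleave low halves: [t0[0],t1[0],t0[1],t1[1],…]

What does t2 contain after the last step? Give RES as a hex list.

  t0: 5b 37 8d bc 48 4f bf 42
  t1: 42 bc 5b 8d 37 bf 8d bf
  t2: 5b 42 37 bc 8d 5b bc 8d

RES = [0x5b, 0x42, 0x37, 0xbc, 0x8d, 0x5b, 0xbc, 0x8d]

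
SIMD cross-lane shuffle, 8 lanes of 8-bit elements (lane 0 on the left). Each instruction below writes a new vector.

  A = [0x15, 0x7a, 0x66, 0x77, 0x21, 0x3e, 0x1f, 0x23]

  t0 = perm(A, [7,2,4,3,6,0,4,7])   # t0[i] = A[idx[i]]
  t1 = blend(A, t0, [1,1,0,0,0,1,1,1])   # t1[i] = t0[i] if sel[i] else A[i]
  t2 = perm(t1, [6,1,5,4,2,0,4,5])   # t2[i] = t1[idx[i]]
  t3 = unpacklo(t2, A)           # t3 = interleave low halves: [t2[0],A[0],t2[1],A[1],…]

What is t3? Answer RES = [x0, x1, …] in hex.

RES = [ 0x21  0x15  0x66  0x7a  0x15  0x66  0x21  0x77 ]

  t0: 23 66 21 77 1f 15 21 23
  t1: 23 66 66 77 21 15 21 23
  t2: 21 66 15 21 66 23 21 15
  t3: 21 15 66 7a 15 66 21 77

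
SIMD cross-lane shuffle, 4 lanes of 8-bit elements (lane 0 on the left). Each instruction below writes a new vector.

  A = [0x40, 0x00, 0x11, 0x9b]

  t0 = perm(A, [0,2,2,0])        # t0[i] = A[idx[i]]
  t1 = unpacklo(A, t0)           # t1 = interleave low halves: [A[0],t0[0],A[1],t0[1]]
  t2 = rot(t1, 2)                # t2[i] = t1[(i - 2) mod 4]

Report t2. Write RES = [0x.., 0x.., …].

RES = [0x00, 0x11, 0x40, 0x40]

→ t0 |40|11|11|40|
→ t1 |40|40|00|11|
→ t2 |00|11|40|40|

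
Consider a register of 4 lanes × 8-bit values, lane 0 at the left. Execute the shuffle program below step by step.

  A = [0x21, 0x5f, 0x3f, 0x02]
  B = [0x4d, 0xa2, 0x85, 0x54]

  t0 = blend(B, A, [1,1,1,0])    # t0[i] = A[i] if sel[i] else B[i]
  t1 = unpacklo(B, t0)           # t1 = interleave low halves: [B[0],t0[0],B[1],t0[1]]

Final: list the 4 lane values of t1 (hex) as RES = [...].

→ t0 |21|5f|3f|54|
→ t1 |4d|21|a2|5f|

RES = [ 0x4d  0x21  0xa2  0x5f ]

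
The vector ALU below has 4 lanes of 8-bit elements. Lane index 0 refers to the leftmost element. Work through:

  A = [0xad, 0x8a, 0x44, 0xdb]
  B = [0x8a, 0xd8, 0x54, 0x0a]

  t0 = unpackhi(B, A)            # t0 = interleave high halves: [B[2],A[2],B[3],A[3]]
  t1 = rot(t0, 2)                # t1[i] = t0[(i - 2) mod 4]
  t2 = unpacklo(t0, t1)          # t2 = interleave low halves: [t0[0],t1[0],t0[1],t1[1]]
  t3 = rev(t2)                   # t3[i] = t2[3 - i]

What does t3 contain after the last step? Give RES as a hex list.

RES = [0xdb, 0x44, 0x0a, 0x54]

  t0: 54 44 0a db
  t1: 0a db 54 44
  t2: 54 0a 44 db
  t3: db 44 0a 54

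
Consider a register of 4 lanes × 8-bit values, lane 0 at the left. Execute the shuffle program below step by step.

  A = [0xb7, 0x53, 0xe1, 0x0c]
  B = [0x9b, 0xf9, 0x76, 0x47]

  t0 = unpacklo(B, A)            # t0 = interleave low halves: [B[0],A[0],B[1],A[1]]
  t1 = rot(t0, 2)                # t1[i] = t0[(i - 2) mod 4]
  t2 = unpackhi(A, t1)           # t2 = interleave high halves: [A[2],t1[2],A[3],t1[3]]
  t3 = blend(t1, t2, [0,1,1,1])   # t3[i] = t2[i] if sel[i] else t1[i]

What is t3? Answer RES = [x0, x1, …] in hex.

RES = [ 0xf9  0x9b  0x0c  0xb7 ]

t0 = [0x9b, 0xb7, 0xf9, 0x53]
t1 = [0xf9, 0x53, 0x9b, 0xb7]
t2 = [0xe1, 0x9b, 0x0c, 0xb7]
t3 = [0xf9, 0x9b, 0x0c, 0xb7]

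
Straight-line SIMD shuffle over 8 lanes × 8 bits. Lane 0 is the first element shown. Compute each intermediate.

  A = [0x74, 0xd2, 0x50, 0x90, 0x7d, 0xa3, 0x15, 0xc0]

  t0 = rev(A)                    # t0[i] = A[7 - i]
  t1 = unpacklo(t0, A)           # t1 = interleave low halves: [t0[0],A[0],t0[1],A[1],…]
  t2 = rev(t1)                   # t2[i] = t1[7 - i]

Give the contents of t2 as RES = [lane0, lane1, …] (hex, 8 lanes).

  t0: c0 15 a3 7d 90 50 d2 74
  t1: c0 74 15 d2 a3 50 7d 90
  t2: 90 7d 50 a3 d2 15 74 c0

RES = [ 0x90  0x7d  0x50  0xa3  0xd2  0x15  0x74  0xc0 ]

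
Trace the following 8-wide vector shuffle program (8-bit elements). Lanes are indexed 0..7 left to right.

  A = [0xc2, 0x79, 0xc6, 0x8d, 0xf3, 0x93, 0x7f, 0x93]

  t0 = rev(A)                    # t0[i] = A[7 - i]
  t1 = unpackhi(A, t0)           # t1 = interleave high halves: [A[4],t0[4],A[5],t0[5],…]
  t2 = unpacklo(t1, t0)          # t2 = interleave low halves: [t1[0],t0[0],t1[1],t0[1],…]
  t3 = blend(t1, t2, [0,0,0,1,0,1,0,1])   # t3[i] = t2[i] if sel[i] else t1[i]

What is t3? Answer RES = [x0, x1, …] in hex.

RES = [ 0xf3  0x8d  0x93  0x7f  0x7f  0x93  0x93  0xf3 ]

  t0: 93 7f 93 f3 8d c6 79 c2
  t1: f3 8d 93 c6 7f 79 93 c2
  t2: f3 93 8d 7f 93 93 c6 f3
  t3: f3 8d 93 7f 7f 93 93 f3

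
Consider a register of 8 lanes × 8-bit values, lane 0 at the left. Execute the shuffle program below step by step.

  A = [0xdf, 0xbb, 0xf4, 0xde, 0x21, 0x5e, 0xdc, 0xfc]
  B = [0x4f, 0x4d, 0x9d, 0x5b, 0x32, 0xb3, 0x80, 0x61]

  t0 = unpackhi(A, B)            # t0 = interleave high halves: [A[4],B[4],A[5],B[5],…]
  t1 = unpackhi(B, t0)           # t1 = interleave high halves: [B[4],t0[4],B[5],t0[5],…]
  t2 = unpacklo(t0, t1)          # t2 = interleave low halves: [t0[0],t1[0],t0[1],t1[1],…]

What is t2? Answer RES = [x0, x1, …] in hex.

RES = [0x21, 0x32, 0x32, 0xdc, 0x5e, 0xb3, 0xb3, 0x80]

t0 = [0x21, 0x32, 0x5e, 0xb3, 0xdc, 0x80, 0xfc, 0x61]
t1 = [0x32, 0xdc, 0xb3, 0x80, 0x80, 0xfc, 0x61, 0x61]
t2 = [0x21, 0x32, 0x32, 0xdc, 0x5e, 0xb3, 0xb3, 0x80]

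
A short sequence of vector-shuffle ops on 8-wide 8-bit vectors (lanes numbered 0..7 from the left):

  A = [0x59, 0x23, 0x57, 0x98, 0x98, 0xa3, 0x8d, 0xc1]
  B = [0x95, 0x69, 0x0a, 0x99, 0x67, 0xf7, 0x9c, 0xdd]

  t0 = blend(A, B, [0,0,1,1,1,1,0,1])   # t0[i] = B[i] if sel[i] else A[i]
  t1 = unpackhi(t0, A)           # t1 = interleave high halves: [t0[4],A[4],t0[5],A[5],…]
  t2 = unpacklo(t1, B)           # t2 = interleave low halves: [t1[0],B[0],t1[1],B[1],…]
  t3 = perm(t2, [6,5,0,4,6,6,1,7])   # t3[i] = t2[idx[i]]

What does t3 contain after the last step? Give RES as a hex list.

  t0: 59 23 0a 99 67 f7 8d dd
  t1: 67 98 f7 a3 8d 8d dd c1
  t2: 67 95 98 69 f7 0a a3 99
  t3: a3 0a 67 f7 a3 a3 95 99

RES = [0xa3, 0x0a, 0x67, 0xf7, 0xa3, 0xa3, 0x95, 0x99]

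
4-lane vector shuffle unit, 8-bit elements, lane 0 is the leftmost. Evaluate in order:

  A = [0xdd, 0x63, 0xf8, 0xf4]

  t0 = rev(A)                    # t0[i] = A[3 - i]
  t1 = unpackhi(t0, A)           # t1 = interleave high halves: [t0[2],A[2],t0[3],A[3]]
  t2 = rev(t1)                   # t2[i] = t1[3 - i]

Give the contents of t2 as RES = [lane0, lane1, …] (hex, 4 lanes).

→ t0 |f4|f8|63|dd|
→ t1 |63|f8|dd|f4|
→ t2 |f4|dd|f8|63|

RES = [ 0xf4  0xdd  0xf8  0x63 ]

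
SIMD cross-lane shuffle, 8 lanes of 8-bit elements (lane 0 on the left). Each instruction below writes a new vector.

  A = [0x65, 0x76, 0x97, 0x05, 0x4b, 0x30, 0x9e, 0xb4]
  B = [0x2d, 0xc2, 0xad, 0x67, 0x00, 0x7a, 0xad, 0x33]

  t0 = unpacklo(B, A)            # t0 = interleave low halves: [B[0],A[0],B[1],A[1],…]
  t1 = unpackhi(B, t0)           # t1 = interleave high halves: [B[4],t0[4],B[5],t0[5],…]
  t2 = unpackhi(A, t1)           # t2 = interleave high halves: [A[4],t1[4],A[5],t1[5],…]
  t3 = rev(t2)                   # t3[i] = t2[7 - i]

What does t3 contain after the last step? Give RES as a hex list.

t0 = [0x2d, 0x65, 0xc2, 0x76, 0xad, 0x97, 0x67, 0x05]
t1 = [0x00, 0xad, 0x7a, 0x97, 0xad, 0x67, 0x33, 0x05]
t2 = [0x4b, 0xad, 0x30, 0x67, 0x9e, 0x33, 0xb4, 0x05]
t3 = [0x05, 0xb4, 0x33, 0x9e, 0x67, 0x30, 0xad, 0x4b]

RES = [ 0x05  0xb4  0x33  0x9e  0x67  0x30  0xad  0x4b ]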